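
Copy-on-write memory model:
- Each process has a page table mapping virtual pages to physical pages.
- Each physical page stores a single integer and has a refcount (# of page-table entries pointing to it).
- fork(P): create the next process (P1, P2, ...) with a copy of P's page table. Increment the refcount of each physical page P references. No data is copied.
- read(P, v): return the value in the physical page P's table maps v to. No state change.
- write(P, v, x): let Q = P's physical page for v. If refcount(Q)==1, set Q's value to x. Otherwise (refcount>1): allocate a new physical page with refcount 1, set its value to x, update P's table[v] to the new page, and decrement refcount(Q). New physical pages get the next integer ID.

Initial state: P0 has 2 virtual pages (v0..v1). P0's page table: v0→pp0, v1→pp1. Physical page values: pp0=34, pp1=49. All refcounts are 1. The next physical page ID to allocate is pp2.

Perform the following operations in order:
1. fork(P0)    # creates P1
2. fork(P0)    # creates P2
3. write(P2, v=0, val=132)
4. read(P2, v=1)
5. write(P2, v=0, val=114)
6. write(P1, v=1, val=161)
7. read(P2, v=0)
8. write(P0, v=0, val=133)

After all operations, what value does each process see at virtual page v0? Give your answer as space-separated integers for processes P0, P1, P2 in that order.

Answer: 133 34 114

Derivation:
Op 1: fork(P0) -> P1. 2 ppages; refcounts: pp0:2 pp1:2
Op 2: fork(P0) -> P2. 2 ppages; refcounts: pp0:3 pp1:3
Op 3: write(P2, v0, 132). refcount(pp0)=3>1 -> COPY to pp2. 3 ppages; refcounts: pp0:2 pp1:3 pp2:1
Op 4: read(P2, v1) -> 49. No state change.
Op 5: write(P2, v0, 114). refcount(pp2)=1 -> write in place. 3 ppages; refcounts: pp0:2 pp1:3 pp2:1
Op 6: write(P1, v1, 161). refcount(pp1)=3>1 -> COPY to pp3. 4 ppages; refcounts: pp0:2 pp1:2 pp2:1 pp3:1
Op 7: read(P2, v0) -> 114. No state change.
Op 8: write(P0, v0, 133). refcount(pp0)=2>1 -> COPY to pp4. 5 ppages; refcounts: pp0:1 pp1:2 pp2:1 pp3:1 pp4:1
P0: v0 -> pp4 = 133
P1: v0 -> pp0 = 34
P2: v0 -> pp2 = 114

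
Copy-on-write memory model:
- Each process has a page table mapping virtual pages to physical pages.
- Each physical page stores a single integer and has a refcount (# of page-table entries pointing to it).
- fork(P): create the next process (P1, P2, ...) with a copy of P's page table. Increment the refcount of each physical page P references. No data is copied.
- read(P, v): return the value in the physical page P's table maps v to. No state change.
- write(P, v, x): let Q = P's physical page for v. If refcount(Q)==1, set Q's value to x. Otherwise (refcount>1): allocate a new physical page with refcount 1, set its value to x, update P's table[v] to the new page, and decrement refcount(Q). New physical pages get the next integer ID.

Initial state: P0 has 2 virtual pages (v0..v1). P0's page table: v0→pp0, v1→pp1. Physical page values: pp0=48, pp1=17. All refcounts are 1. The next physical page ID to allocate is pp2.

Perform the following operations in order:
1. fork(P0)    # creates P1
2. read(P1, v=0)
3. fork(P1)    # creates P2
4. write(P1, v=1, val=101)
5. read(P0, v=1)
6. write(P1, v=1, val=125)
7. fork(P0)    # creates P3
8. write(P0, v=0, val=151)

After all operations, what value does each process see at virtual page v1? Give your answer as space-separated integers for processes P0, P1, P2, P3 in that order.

Answer: 17 125 17 17

Derivation:
Op 1: fork(P0) -> P1. 2 ppages; refcounts: pp0:2 pp1:2
Op 2: read(P1, v0) -> 48. No state change.
Op 3: fork(P1) -> P2. 2 ppages; refcounts: pp0:3 pp1:3
Op 4: write(P1, v1, 101). refcount(pp1)=3>1 -> COPY to pp2. 3 ppages; refcounts: pp0:3 pp1:2 pp2:1
Op 5: read(P0, v1) -> 17. No state change.
Op 6: write(P1, v1, 125). refcount(pp2)=1 -> write in place. 3 ppages; refcounts: pp0:3 pp1:2 pp2:1
Op 7: fork(P0) -> P3. 3 ppages; refcounts: pp0:4 pp1:3 pp2:1
Op 8: write(P0, v0, 151). refcount(pp0)=4>1 -> COPY to pp3. 4 ppages; refcounts: pp0:3 pp1:3 pp2:1 pp3:1
P0: v1 -> pp1 = 17
P1: v1 -> pp2 = 125
P2: v1 -> pp1 = 17
P3: v1 -> pp1 = 17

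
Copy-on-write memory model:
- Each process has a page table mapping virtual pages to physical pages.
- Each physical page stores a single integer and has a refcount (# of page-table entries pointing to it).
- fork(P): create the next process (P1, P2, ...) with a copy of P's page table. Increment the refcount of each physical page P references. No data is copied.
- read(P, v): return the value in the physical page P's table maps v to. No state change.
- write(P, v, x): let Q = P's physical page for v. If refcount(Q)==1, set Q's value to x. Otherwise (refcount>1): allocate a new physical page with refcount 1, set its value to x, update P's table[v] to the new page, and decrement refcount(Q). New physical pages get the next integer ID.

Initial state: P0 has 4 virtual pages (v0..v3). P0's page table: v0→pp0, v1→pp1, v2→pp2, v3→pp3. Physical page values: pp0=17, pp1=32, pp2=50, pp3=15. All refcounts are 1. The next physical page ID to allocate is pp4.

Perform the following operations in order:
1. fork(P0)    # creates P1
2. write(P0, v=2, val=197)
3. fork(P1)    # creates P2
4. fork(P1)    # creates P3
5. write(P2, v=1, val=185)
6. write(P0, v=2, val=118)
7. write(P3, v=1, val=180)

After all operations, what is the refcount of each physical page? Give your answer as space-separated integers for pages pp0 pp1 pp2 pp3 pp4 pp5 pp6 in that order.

Answer: 4 2 3 4 1 1 1

Derivation:
Op 1: fork(P0) -> P1. 4 ppages; refcounts: pp0:2 pp1:2 pp2:2 pp3:2
Op 2: write(P0, v2, 197). refcount(pp2)=2>1 -> COPY to pp4. 5 ppages; refcounts: pp0:2 pp1:2 pp2:1 pp3:2 pp4:1
Op 3: fork(P1) -> P2. 5 ppages; refcounts: pp0:3 pp1:3 pp2:2 pp3:3 pp4:1
Op 4: fork(P1) -> P3. 5 ppages; refcounts: pp0:4 pp1:4 pp2:3 pp3:4 pp4:1
Op 5: write(P2, v1, 185). refcount(pp1)=4>1 -> COPY to pp5. 6 ppages; refcounts: pp0:4 pp1:3 pp2:3 pp3:4 pp4:1 pp5:1
Op 6: write(P0, v2, 118). refcount(pp4)=1 -> write in place. 6 ppages; refcounts: pp0:4 pp1:3 pp2:3 pp3:4 pp4:1 pp5:1
Op 7: write(P3, v1, 180). refcount(pp1)=3>1 -> COPY to pp6. 7 ppages; refcounts: pp0:4 pp1:2 pp2:3 pp3:4 pp4:1 pp5:1 pp6:1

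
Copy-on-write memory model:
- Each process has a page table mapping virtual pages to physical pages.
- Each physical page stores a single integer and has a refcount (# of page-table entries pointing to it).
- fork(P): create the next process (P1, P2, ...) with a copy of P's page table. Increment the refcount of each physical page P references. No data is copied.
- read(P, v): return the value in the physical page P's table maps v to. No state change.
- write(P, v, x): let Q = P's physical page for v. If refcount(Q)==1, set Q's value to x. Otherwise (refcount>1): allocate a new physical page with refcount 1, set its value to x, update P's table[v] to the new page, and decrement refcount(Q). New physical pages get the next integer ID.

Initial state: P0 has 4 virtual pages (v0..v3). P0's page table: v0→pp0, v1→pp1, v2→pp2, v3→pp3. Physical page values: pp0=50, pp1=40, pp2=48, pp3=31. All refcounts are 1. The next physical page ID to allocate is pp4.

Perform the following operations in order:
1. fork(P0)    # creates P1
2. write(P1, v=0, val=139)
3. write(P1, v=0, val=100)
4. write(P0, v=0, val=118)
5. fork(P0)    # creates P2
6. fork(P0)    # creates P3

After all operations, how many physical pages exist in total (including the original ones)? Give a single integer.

Op 1: fork(P0) -> P1. 4 ppages; refcounts: pp0:2 pp1:2 pp2:2 pp3:2
Op 2: write(P1, v0, 139). refcount(pp0)=2>1 -> COPY to pp4. 5 ppages; refcounts: pp0:1 pp1:2 pp2:2 pp3:2 pp4:1
Op 3: write(P1, v0, 100). refcount(pp4)=1 -> write in place. 5 ppages; refcounts: pp0:1 pp1:2 pp2:2 pp3:2 pp4:1
Op 4: write(P0, v0, 118). refcount(pp0)=1 -> write in place. 5 ppages; refcounts: pp0:1 pp1:2 pp2:2 pp3:2 pp4:1
Op 5: fork(P0) -> P2. 5 ppages; refcounts: pp0:2 pp1:3 pp2:3 pp3:3 pp4:1
Op 6: fork(P0) -> P3. 5 ppages; refcounts: pp0:3 pp1:4 pp2:4 pp3:4 pp4:1

Answer: 5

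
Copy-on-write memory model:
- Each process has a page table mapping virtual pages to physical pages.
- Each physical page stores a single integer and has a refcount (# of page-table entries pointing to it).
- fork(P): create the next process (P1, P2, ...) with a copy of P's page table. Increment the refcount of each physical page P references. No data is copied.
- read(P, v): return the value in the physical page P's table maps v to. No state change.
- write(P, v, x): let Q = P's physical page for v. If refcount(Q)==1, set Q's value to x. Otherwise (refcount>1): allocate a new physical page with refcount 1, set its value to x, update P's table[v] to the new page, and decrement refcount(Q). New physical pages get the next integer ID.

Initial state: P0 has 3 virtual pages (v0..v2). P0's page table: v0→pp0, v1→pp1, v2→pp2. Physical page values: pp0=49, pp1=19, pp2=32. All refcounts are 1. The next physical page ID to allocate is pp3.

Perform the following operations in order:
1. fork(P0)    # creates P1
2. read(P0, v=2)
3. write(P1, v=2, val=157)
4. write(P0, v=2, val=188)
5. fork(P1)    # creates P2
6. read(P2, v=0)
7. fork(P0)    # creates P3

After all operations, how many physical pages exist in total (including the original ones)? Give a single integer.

Answer: 4

Derivation:
Op 1: fork(P0) -> P1. 3 ppages; refcounts: pp0:2 pp1:2 pp2:2
Op 2: read(P0, v2) -> 32. No state change.
Op 3: write(P1, v2, 157). refcount(pp2)=2>1 -> COPY to pp3. 4 ppages; refcounts: pp0:2 pp1:2 pp2:1 pp3:1
Op 4: write(P0, v2, 188). refcount(pp2)=1 -> write in place. 4 ppages; refcounts: pp0:2 pp1:2 pp2:1 pp3:1
Op 5: fork(P1) -> P2. 4 ppages; refcounts: pp0:3 pp1:3 pp2:1 pp3:2
Op 6: read(P2, v0) -> 49. No state change.
Op 7: fork(P0) -> P3. 4 ppages; refcounts: pp0:4 pp1:4 pp2:2 pp3:2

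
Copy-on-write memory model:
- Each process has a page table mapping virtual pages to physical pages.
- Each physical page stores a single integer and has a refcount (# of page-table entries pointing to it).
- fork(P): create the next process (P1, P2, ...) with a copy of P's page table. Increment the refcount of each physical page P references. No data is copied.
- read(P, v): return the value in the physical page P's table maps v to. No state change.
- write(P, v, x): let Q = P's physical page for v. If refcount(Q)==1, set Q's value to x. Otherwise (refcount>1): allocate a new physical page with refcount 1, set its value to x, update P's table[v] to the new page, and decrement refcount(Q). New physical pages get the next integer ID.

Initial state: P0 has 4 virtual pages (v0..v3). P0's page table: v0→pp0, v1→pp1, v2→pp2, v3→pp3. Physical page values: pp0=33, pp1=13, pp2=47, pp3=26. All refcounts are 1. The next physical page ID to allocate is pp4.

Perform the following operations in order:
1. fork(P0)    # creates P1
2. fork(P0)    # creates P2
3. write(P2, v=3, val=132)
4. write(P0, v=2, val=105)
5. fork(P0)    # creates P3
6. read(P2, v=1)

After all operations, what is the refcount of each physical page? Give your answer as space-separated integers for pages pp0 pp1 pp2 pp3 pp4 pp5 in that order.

Answer: 4 4 2 3 1 2

Derivation:
Op 1: fork(P0) -> P1. 4 ppages; refcounts: pp0:2 pp1:2 pp2:2 pp3:2
Op 2: fork(P0) -> P2. 4 ppages; refcounts: pp0:3 pp1:3 pp2:3 pp3:3
Op 3: write(P2, v3, 132). refcount(pp3)=3>1 -> COPY to pp4. 5 ppages; refcounts: pp0:3 pp1:3 pp2:3 pp3:2 pp4:1
Op 4: write(P0, v2, 105). refcount(pp2)=3>1 -> COPY to pp5. 6 ppages; refcounts: pp0:3 pp1:3 pp2:2 pp3:2 pp4:1 pp5:1
Op 5: fork(P0) -> P3. 6 ppages; refcounts: pp0:4 pp1:4 pp2:2 pp3:3 pp4:1 pp5:2
Op 6: read(P2, v1) -> 13. No state change.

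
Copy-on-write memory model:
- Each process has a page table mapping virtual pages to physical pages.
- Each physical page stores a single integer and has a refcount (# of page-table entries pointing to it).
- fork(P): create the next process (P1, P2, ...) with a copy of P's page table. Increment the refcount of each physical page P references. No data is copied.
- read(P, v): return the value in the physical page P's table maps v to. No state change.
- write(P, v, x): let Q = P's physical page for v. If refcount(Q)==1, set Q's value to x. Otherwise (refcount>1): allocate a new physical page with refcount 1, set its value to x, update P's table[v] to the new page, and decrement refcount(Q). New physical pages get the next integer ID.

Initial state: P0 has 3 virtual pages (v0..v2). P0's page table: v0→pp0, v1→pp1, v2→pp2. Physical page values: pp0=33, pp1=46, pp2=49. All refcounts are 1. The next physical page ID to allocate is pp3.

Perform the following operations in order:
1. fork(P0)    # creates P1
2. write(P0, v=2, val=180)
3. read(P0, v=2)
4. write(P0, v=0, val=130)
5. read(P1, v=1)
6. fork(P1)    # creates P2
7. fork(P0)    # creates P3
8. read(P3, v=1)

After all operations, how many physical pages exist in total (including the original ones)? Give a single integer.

Op 1: fork(P0) -> P1. 3 ppages; refcounts: pp0:2 pp1:2 pp2:2
Op 2: write(P0, v2, 180). refcount(pp2)=2>1 -> COPY to pp3. 4 ppages; refcounts: pp0:2 pp1:2 pp2:1 pp3:1
Op 3: read(P0, v2) -> 180. No state change.
Op 4: write(P0, v0, 130). refcount(pp0)=2>1 -> COPY to pp4. 5 ppages; refcounts: pp0:1 pp1:2 pp2:1 pp3:1 pp4:1
Op 5: read(P1, v1) -> 46. No state change.
Op 6: fork(P1) -> P2. 5 ppages; refcounts: pp0:2 pp1:3 pp2:2 pp3:1 pp4:1
Op 7: fork(P0) -> P3. 5 ppages; refcounts: pp0:2 pp1:4 pp2:2 pp3:2 pp4:2
Op 8: read(P3, v1) -> 46. No state change.

Answer: 5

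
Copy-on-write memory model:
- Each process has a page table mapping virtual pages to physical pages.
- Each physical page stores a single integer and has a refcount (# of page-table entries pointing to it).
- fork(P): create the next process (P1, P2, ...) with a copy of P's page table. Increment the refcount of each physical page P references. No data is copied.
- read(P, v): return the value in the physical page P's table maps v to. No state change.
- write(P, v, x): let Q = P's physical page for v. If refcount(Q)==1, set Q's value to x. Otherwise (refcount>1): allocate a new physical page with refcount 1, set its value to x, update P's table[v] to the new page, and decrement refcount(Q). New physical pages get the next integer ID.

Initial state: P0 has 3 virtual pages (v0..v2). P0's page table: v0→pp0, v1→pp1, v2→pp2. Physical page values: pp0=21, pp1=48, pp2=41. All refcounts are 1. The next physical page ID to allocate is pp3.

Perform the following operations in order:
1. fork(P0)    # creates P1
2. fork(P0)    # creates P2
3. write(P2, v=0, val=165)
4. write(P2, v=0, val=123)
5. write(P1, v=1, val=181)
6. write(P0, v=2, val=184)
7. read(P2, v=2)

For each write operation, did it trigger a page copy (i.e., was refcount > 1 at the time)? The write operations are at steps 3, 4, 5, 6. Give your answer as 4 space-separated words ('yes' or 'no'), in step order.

Op 1: fork(P0) -> P1. 3 ppages; refcounts: pp0:2 pp1:2 pp2:2
Op 2: fork(P0) -> P2. 3 ppages; refcounts: pp0:3 pp1:3 pp2:3
Op 3: write(P2, v0, 165). refcount(pp0)=3>1 -> COPY to pp3. 4 ppages; refcounts: pp0:2 pp1:3 pp2:3 pp3:1
Op 4: write(P2, v0, 123). refcount(pp3)=1 -> write in place. 4 ppages; refcounts: pp0:2 pp1:3 pp2:3 pp3:1
Op 5: write(P1, v1, 181). refcount(pp1)=3>1 -> COPY to pp4. 5 ppages; refcounts: pp0:2 pp1:2 pp2:3 pp3:1 pp4:1
Op 6: write(P0, v2, 184). refcount(pp2)=3>1 -> COPY to pp5. 6 ppages; refcounts: pp0:2 pp1:2 pp2:2 pp3:1 pp4:1 pp5:1
Op 7: read(P2, v2) -> 41. No state change.

yes no yes yes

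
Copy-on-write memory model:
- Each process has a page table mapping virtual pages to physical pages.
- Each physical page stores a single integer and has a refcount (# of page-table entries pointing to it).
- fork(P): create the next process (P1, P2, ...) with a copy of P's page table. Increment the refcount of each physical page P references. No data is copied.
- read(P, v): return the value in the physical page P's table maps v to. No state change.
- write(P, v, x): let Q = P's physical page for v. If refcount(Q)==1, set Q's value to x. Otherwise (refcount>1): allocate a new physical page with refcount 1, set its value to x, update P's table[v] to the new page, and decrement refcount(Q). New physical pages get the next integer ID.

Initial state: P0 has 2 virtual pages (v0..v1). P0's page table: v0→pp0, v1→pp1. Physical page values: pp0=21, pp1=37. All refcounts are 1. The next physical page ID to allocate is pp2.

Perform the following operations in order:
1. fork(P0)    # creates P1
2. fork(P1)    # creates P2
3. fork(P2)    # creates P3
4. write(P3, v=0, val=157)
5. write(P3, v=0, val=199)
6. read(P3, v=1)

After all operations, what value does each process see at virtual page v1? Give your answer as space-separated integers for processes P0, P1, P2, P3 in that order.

Answer: 37 37 37 37

Derivation:
Op 1: fork(P0) -> P1. 2 ppages; refcounts: pp0:2 pp1:2
Op 2: fork(P1) -> P2. 2 ppages; refcounts: pp0:3 pp1:3
Op 3: fork(P2) -> P3. 2 ppages; refcounts: pp0:4 pp1:4
Op 4: write(P3, v0, 157). refcount(pp0)=4>1 -> COPY to pp2. 3 ppages; refcounts: pp0:3 pp1:4 pp2:1
Op 5: write(P3, v0, 199). refcount(pp2)=1 -> write in place. 3 ppages; refcounts: pp0:3 pp1:4 pp2:1
Op 6: read(P3, v1) -> 37. No state change.
P0: v1 -> pp1 = 37
P1: v1 -> pp1 = 37
P2: v1 -> pp1 = 37
P3: v1 -> pp1 = 37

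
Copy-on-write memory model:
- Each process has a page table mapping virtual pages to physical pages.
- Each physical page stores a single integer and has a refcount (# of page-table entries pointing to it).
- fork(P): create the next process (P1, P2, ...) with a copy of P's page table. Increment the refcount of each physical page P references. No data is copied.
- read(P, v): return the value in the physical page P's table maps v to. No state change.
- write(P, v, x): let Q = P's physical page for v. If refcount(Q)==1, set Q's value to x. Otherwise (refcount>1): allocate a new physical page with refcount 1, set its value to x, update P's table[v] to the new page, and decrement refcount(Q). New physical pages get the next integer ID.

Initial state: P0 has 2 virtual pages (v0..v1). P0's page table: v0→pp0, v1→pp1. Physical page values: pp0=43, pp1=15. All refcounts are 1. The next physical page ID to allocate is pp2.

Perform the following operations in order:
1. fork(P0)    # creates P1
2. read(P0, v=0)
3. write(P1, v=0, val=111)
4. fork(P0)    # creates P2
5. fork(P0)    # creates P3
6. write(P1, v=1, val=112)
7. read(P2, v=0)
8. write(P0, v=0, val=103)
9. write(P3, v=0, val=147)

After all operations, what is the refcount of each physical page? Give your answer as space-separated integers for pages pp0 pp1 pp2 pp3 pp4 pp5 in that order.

Answer: 1 3 1 1 1 1

Derivation:
Op 1: fork(P0) -> P1. 2 ppages; refcounts: pp0:2 pp1:2
Op 2: read(P0, v0) -> 43. No state change.
Op 3: write(P1, v0, 111). refcount(pp0)=2>1 -> COPY to pp2. 3 ppages; refcounts: pp0:1 pp1:2 pp2:1
Op 4: fork(P0) -> P2. 3 ppages; refcounts: pp0:2 pp1:3 pp2:1
Op 5: fork(P0) -> P3. 3 ppages; refcounts: pp0:3 pp1:4 pp2:1
Op 6: write(P1, v1, 112). refcount(pp1)=4>1 -> COPY to pp3. 4 ppages; refcounts: pp0:3 pp1:3 pp2:1 pp3:1
Op 7: read(P2, v0) -> 43. No state change.
Op 8: write(P0, v0, 103). refcount(pp0)=3>1 -> COPY to pp4. 5 ppages; refcounts: pp0:2 pp1:3 pp2:1 pp3:1 pp4:1
Op 9: write(P3, v0, 147). refcount(pp0)=2>1 -> COPY to pp5. 6 ppages; refcounts: pp0:1 pp1:3 pp2:1 pp3:1 pp4:1 pp5:1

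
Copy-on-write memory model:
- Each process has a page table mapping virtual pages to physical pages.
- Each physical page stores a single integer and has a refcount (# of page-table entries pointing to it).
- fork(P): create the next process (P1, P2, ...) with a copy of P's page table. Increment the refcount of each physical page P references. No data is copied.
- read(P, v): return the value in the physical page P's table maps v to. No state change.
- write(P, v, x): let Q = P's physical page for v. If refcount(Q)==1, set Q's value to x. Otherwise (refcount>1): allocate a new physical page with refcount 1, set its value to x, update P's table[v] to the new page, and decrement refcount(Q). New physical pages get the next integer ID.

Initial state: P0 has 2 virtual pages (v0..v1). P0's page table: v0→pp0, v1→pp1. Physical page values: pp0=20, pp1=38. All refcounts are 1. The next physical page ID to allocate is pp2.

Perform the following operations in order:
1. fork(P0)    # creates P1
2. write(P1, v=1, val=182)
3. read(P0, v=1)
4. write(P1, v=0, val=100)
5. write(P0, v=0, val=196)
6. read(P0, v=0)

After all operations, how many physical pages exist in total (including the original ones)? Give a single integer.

Answer: 4

Derivation:
Op 1: fork(P0) -> P1. 2 ppages; refcounts: pp0:2 pp1:2
Op 2: write(P1, v1, 182). refcount(pp1)=2>1 -> COPY to pp2. 3 ppages; refcounts: pp0:2 pp1:1 pp2:1
Op 3: read(P0, v1) -> 38. No state change.
Op 4: write(P1, v0, 100). refcount(pp0)=2>1 -> COPY to pp3. 4 ppages; refcounts: pp0:1 pp1:1 pp2:1 pp3:1
Op 5: write(P0, v0, 196). refcount(pp0)=1 -> write in place. 4 ppages; refcounts: pp0:1 pp1:1 pp2:1 pp3:1
Op 6: read(P0, v0) -> 196. No state change.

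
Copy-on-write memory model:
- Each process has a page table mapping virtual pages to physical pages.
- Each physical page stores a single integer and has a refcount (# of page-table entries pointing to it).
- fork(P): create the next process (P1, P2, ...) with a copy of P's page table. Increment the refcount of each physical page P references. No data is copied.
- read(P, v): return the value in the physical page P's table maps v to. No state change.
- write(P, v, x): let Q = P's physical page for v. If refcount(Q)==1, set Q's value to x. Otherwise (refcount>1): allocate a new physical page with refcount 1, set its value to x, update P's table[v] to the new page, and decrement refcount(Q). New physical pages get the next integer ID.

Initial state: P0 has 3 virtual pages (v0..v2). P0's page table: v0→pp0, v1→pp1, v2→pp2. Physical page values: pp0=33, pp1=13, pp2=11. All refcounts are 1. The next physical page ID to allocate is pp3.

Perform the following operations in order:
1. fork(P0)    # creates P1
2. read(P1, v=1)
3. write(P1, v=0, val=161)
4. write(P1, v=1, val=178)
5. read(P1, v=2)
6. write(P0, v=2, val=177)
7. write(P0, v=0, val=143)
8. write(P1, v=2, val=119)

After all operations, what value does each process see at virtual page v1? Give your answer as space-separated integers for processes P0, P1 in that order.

Answer: 13 178

Derivation:
Op 1: fork(P0) -> P1. 3 ppages; refcounts: pp0:2 pp1:2 pp2:2
Op 2: read(P1, v1) -> 13. No state change.
Op 3: write(P1, v0, 161). refcount(pp0)=2>1 -> COPY to pp3. 4 ppages; refcounts: pp0:1 pp1:2 pp2:2 pp3:1
Op 4: write(P1, v1, 178). refcount(pp1)=2>1 -> COPY to pp4. 5 ppages; refcounts: pp0:1 pp1:1 pp2:2 pp3:1 pp4:1
Op 5: read(P1, v2) -> 11. No state change.
Op 6: write(P0, v2, 177). refcount(pp2)=2>1 -> COPY to pp5. 6 ppages; refcounts: pp0:1 pp1:1 pp2:1 pp3:1 pp4:1 pp5:1
Op 7: write(P0, v0, 143). refcount(pp0)=1 -> write in place. 6 ppages; refcounts: pp0:1 pp1:1 pp2:1 pp3:1 pp4:1 pp5:1
Op 8: write(P1, v2, 119). refcount(pp2)=1 -> write in place. 6 ppages; refcounts: pp0:1 pp1:1 pp2:1 pp3:1 pp4:1 pp5:1
P0: v1 -> pp1 = 13
P1: v1 -> pp4 = 178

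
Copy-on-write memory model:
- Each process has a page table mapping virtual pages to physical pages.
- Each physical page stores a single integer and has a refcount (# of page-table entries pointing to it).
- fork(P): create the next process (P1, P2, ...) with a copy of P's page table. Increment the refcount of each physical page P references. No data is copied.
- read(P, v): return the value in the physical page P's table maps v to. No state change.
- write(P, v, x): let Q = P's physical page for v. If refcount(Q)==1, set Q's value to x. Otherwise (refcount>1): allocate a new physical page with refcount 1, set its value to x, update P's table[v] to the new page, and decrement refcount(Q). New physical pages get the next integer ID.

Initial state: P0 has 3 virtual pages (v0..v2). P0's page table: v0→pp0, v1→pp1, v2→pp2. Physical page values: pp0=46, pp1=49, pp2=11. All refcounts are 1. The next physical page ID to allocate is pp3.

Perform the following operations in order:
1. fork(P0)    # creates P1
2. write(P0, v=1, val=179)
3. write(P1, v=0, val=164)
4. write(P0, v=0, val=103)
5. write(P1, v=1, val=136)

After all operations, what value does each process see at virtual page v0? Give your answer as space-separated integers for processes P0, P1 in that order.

Answer: 103 164

Derivation:
Op 1: fork(P0) -> P1. 3 ppages; refcounts: pp0:2 pp1:2 pp2:2
Op 2: write(P0, v1, 179). refcount(pp1)=2>1 -> COPY to pp3. 4 ppages; refcounts: pp0:2 pp1:1 pp2:2 pp3:1
Op 3: write(P1, v0, 164). refcount(pp0)=2>1 -> COPY to pp4. 5 ppages; refcounts: pp0:1 pp1:1 pp2:2 pp3:1 pp4:1
Op 4: write(P0, v0, 103). refcount(pp0)=1 -> write in place. 5 ppages; refcounts: pp0:1 pp1:1 pp2:2 pp3:1 pp4:1
Op 5: write(P1, v1, 136). refcount(pp1)=1 -> write in place. 5 ppages; refcounts: pp0:1 pp1:1 pp2:2 pp3:1 pp4:1
P0: v0 -> pp0 = 103
P1: v0 -> pp4 = 164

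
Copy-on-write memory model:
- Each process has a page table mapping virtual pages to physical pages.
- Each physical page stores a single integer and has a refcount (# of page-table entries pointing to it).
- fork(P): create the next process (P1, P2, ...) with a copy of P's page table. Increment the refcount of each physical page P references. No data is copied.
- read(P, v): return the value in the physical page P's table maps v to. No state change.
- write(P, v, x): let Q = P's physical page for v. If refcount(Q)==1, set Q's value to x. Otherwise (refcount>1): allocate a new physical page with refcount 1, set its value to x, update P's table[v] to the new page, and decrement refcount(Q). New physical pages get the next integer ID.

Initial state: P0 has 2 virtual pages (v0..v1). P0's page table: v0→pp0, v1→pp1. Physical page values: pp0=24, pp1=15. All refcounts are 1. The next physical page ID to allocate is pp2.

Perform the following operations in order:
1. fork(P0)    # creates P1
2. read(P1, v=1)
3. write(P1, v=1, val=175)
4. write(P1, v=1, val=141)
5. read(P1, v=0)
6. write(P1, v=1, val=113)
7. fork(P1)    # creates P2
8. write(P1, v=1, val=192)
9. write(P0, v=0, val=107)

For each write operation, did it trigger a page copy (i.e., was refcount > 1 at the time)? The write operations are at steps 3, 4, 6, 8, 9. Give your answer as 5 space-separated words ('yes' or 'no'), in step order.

Op 1: fork(P0) -> P1. 2 ppages; refcounts: pp0:2 pp1:2
Op 2: read(P1, v1) -> 15. No state change.
Op 3: write(P1, v1, 175). refcount(pp1)=2>1 -> COPY to pp2. 3 ppages; refcounts: pp0:2 pp1:1 pp2:1
Op 4: write(P1, v1, 141). refcount(pp2)=1 -> write in place. 3 ppages; refcounts: pp0:2 pp1:1 pp2:1
Op 5: read(P1, v0) -> 24. No state change.
Op 6: write(P1, v1, 113). refcount(pp2)=1 -> write in place. 3 ppages; refcounts: pp0:2 pp1:1 pp2:1
Op 7: fork(P1) -> P2. 3 ppages; refcounts: pp0:3 pp1:1 pp2:2
Op 8: write(P1, v1, 192). refcount(pp2)=2>1 -> COPY to pp3. 4 ppages; refcounts: pp0:3 pp1:1 pp2:1 pp3:1
Op 9: write(P0, v0, 107). refcount(pp0)=3>1 -> COPY to pp4. 5 ppages; refcounts: pp0:2 pp1:1 pp2:1 pp3:1 pp4:1

yes no no yes yes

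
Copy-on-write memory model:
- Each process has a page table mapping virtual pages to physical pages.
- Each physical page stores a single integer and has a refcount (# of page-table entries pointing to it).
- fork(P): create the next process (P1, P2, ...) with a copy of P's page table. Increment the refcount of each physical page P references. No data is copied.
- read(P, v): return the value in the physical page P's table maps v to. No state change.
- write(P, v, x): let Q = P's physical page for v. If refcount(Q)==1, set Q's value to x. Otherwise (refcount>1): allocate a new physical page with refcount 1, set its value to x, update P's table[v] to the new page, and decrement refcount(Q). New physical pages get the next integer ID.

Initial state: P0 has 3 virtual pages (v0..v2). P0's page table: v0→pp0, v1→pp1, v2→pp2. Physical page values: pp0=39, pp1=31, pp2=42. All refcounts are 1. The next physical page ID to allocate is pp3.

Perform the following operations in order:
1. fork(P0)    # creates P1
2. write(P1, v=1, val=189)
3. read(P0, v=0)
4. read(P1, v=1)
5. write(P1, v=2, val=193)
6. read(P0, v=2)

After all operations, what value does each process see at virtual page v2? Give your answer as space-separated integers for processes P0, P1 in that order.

Answer: 42 193

Derivation:
Op 1: fork(P0) -> P1. 3 ppages; refcounts: pp0:2 pp1:2 pp2:2
Op 2: write(P1, v1, 189). refcount(pp1)=2>1 -> COPY to pp3. 4 ppages; refcounts: pp0:2 pp1:1 pp2:2 pp3:1
Op 3: read(P0, v0) -> 39. No state change.
Op 4: read(P1, v1) -> 189. No state change.
Op 5: write(P1, v2, 193). refcount(pp2)=2>1 -> COPY to pp4. 5 ppages; refcounts: pp0:2 pp1:1 pp2:1 pp3:1 pp4:1
Op 6: read(P0, v2) -> 42. No state change.
P0: v2 -> pp2 = 42
P1: v2 -> pp4 = 193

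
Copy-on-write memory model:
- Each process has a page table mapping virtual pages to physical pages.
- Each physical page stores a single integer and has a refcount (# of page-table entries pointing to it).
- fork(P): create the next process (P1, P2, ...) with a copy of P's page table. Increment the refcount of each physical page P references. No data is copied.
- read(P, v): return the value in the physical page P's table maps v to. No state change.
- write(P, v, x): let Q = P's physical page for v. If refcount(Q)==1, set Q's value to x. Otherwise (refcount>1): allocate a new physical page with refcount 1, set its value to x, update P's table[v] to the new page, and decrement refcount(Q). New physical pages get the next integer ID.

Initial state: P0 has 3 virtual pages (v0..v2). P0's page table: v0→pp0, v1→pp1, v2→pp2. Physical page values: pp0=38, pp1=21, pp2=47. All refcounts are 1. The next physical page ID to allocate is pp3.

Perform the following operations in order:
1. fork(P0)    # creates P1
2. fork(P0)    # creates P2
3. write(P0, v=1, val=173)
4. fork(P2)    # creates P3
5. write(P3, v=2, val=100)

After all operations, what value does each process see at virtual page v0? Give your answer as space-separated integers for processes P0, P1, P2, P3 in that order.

Op 1: fork(P0) -> P1. 3 ppages; refcounts: pp0:2 pp1:2 pp2:2
Op 2: fork(P0) -> P2. 3 ppages; refcounts: pp0:3 pp1:3 pp2:3
Op 3: write(P0, v1, 173). refcount(pp1)=3>1 -> COPY to pp3. 4 ppages; refcounts: pp0:3 pp1:2 pp2:3 pp3:1
Op 4: fork(P2) -> P3. 4 ppages; refcounts: pp0:4 pp1:3 pp2:4 pp3:1
Op 5: write(P3, v2, 100). refcount(pp2)=4>1 -> COPY to pp4. 5 ppages; refcounts: pp0:4 pp1:3 pp2:3 pp3:1 pp4:1
P0: v0 -> pp0 = 38
P1: v0 -> pp0 = 38
P2: v0 -> pp0 = 38
P3: v0 -> pp0 = 38

Answer: 38 38 38 38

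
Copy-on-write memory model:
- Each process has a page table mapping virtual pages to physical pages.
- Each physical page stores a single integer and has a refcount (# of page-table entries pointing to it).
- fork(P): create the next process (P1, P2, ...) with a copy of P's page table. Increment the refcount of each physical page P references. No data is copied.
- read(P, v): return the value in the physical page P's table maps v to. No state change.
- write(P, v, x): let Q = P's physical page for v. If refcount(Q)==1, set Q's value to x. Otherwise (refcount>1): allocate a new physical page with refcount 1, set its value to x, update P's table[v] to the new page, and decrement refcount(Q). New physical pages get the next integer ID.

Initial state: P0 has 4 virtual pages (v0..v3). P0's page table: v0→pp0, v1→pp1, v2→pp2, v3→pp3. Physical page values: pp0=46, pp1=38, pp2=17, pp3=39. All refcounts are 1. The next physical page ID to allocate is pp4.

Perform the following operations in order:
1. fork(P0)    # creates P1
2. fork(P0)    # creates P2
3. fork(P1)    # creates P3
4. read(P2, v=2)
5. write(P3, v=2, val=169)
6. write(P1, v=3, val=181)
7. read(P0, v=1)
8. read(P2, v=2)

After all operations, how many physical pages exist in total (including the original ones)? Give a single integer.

Op 1: fork(P0) -> P1. 4 ppages; refcounts: pp0:2 pp1:2 pp2:2 pp3:2
Op 2: fork(P0) -> P2. 4 ppages; refcounts: pp0:3 pp1:3 pp2:3 pp3:3
Op 3: fork(P1) -> P3. 4 ppages; refcounts: pp0:4 pp1:4 pp2:4 pp3:4
Op 4: read(P2, v2) -> 17. No state change.
Op 5: write(P3, v2, 169). refcount(pp2)=4>1 -> COPY to pp4. 5 ppages; refcounts: pp0:4 pp1:4 pp2:3 pp3:4 pp4:1
Op 6: write(P1, v3, 181). refcount(pp3)=4>1 -> COPY to pp5. 6 ppages; refcounts: pp0:4 pp1:4 pp2:3 pp3:3 pp4:1 pp5:1
Op 7: read(P0, v1) -> 38. No state change.
Op 8: read(P2, v2) -> 17. No state change.

Answer: 6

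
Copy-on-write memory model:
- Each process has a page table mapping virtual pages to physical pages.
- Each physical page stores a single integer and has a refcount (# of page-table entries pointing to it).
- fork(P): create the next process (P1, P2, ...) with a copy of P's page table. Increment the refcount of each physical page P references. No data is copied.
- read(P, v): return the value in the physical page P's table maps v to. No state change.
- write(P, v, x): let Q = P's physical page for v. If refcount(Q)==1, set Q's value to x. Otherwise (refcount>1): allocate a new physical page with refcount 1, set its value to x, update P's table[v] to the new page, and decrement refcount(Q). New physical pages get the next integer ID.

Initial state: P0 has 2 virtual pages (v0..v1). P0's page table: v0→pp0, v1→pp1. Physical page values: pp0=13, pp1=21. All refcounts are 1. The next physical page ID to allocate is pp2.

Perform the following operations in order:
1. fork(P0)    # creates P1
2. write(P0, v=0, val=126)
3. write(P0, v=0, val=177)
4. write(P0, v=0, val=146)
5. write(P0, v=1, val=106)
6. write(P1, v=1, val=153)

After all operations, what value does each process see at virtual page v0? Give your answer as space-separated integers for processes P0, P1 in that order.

Answer: 146 13

Derivation:
Op 1: fork(P0) -> P1. 2 ppages; refcounts: pp0:2 pp1:2
Op 2: write(P0, v0, 126). refcount(pp0)=2>1 -> COPY to pp2. 3 ppages; refcounts: pp0:1 pp1:2 pp2:1
Op 3: write(P0, v0, 177). refcount(pp2)=1 -> write in place. 3 ppages; refcounts: pp0:1 pp1:2 pp2:1
Op 4: write(P0, v0, 146). refcount(pp2)=1 -> write in place. 3 ppages; refcounts: pp0:1 pp1:2 pp2:1
Op 5: write(P0, v1, 106). refcount(pp1)=2>1 -> COPY to pp3. 4 ppages; refcounts: pp0:1 pp1:1 pp2:1 pp3:1
Op 6: write(P1, v1, 153). refcount(pp1)=1 -> write in place. 4 ppages; refcounts: pp0:1 pp1:1 pp2:1 pp3:1
P0: v0 -> pp2 = 146
P1: v0 -> pp0 = 13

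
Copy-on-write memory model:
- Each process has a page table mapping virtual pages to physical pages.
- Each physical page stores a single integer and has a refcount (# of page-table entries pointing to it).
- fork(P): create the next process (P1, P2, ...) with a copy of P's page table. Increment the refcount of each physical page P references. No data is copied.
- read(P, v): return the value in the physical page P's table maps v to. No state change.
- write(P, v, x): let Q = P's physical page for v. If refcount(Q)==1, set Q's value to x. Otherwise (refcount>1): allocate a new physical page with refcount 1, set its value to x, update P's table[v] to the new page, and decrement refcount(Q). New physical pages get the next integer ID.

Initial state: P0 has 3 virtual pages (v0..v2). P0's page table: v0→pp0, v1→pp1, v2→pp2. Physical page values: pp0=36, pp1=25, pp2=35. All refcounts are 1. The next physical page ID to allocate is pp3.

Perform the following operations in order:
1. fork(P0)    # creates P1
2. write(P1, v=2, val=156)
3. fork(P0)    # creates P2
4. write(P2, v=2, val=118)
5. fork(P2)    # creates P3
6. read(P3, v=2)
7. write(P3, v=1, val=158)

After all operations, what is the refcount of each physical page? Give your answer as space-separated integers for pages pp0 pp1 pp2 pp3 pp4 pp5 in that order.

Answer: 4 3 1 1 2 1

Derivation:
Op 1: fork(P0) -> P1. 3 ppages; refcounts: pp0:2 pp1:2 pp2:2
Op 2: write(P1, v2, 156). refcount(pp2)=2>1 -> COPY to pp3. 4 ppages; refcounts: pp0:2 pp1:2 pp2:1 pp3:1
Op 3: fork(P0) -> P2. 4 ppages; refcounts: pp0:3 pp1:3 pp2:2 pp3:1
Op 4: write(P2, v2, 118). refcount(pp2)=2>1 -> COPY to pp4. 5 ppages; refcounts: pp0:3 pp1:3 pp2:1 pp3:1 pp4:1
Op 5: fork(P2) -> P3. 5 ppages; refcounts: pp0:4 pp1:4 pp2:1 pp3:1 pp4:2
Op 6: read(P3, v2) -> 118. No state change.
Op 7: write(P3, v1, 158). refcount(pp1)=4>1 -> COPY to pp5. 6 ppages; refcounts: pp0:4 pp1:3 pp2:1 pp3:1 pp4:2 pp5:1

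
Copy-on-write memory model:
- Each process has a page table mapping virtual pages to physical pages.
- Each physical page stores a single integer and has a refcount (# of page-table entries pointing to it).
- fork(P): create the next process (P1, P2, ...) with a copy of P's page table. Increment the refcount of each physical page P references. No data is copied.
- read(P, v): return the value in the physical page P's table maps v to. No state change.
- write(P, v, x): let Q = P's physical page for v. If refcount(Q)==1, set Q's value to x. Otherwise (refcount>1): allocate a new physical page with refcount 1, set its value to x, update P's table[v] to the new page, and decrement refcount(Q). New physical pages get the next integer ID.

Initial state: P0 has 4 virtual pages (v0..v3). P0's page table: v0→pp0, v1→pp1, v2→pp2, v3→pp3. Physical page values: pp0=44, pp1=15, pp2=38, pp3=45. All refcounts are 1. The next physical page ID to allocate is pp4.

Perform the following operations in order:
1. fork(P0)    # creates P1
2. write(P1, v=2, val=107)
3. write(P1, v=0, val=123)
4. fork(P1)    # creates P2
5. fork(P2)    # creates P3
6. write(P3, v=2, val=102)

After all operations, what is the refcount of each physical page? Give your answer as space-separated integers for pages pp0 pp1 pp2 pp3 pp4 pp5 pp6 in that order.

Answer: 1 4 1 4 2 3 1

Derivation:
Op 1: fork(P0) -> P1. 4 ppages; refcounts: pp0:2 pp1:2 pp2:2 pp3:2
Op 2: write(P1, v2, 107). refcount(pp2)=2>1 -> COPY to pp4. 5 ppages; refcounts: pp0:2 pp1:2 pp2:1 pp3:2 pp4:1
Op 3: write(P1, v0, 123). refcount(pp0)=2>1 -> COPY to pp5. 6 ppages; refcounts: pp0:1 pp1:2 pp2:1 pp3:2 pp4:1 pp5:1
Op 4: fork(P1) -> P2. 6 ppages; refcounts: pp0:1 pp1:3 pp2:1 pp3:3 pp4:2 pp5:2
Op 5: fork(P2) -> P3. 6 ppages; refcounts: pp0:1 pp1:4 pp2:1 pp3:4 pp4:3 pp5:3
Op 6: write(P3, v2, 102). refcount(pp4)=3>1 -> COPY to pp6. 7 ppages; refcounts: pp0:1 pp1:4 pp2:1 pp3:4 pp4:2 pp5:3 pp6:1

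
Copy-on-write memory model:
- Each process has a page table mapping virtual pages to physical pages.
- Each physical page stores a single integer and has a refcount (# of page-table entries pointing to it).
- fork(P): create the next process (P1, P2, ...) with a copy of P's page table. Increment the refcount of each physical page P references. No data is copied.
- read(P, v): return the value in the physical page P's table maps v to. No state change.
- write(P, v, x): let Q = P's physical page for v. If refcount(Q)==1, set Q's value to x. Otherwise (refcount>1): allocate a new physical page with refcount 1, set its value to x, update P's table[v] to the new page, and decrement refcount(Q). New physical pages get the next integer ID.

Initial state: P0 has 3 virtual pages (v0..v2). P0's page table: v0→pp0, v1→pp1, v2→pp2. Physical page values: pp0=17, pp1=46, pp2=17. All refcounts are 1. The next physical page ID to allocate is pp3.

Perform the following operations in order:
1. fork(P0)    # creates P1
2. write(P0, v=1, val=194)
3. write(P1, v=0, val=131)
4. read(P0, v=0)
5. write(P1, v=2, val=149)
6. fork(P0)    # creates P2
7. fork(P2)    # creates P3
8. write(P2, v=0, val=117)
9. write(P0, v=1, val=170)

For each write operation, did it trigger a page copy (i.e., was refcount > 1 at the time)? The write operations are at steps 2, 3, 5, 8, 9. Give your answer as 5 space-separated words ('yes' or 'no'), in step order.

Op 1: fork(P0) -> P1. 3 ppages; refcounts: pp0:2 pp1:2 pp2:2
Op 2: write(P0, v1, 194). refcount(pp1)=2>1 -> COPY to pp3. 4 ppages; refcounts: pp0:2 pp1:1 pp2:2 pp3:1
Op 3: write(P1, v0, 131). refcount(pp0)=2>1 -> COPY to pp4. 5 ppages; refcounts: pp0:1 pp1:1 pp2:2 pp3:1 pp4:1
Op 4: read(P0, v0) -> 17. No state change.
Op 5: write(P1, v2, 149). refcount(pp2)=2>1 -> COPY to pp5. 6 ppages; refcounts: pp0:1 pp1:1 pp2:1 pp3:1 pp4:1 pp5:1
Op 6: fork(P0) -> P2. 6 ppages; refcounts: pp0:2 pp1:1 pp2:2 pp3:2 pp4:1 pp5:1
Op 7: fork(P2) -> P3. 6 ppages; refcounts: pp0:3 pp1:1 pp2:3 pp3:3 pp4:1 pp5:1
Op 8: write(P2, v0, 117). refcount(pp0)=3>1 -> COPY to pp6. 7 ppages; refcounts: pp0:2 pp1:1 pp2:3 pp3:3 pp4:1 pp5:1 pp6:1
Op 9: write(P0, v1, 170). refcount(pp3)=3>1 -> COPY to pp7. 8 ppages; refcounts: pp0:2 pp1:1 pp2:3 pp3:2 pp4:1 pp5:1 pp6:1 pp7:1

yes yes yes yes yes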